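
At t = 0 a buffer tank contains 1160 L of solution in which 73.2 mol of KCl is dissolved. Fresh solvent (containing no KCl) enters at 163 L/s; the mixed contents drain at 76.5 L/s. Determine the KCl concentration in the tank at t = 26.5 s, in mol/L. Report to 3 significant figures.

0.00808 mol/L

Total volume: dV/dt = Q_in − Q_out = 86.500 L/s, so V(t) = 1160 + 86.500 t and V(26.5) = 3452.2 L.
Solute balance: dm/dt = 0 − Q_out C = −Q_out m/V(t).
Separate: dm/m = −Q_out dt/V(t) ⇒ ln(m/m₀) = −(Q_out/(Q_in−Q_out)) ln(V/V₀).
m = m₀ (V₀/V)^(Q_out/(Q_in−Q_out)) = 73.2 × (1160/3452.2)^(0.88439) = 27.901 mol.
C = m/V = 27.901/3452.2 = 0.0080820 mol/L.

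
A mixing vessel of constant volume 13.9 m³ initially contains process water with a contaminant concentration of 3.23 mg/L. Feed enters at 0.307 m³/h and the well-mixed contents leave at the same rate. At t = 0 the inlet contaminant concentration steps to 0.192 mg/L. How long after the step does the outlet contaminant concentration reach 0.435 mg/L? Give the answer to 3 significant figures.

Mass balance on the solute (V constant): V dC/dt = Q(C_in − C), so τ = V/Q = 45.277 h.
C(t) = C_in + (C₀ − C_in) e^(−t/τ). Set C = 0.435 and solve for t:
e^(−t/τ) = (C − C_in)/(C₀ − C_in) = (0.435 − 0.192)/(3.23 − 0.192) = 0.079987
t = −τ ln(…) = 45.277 × 2.5259 = 114.36 h.

114 h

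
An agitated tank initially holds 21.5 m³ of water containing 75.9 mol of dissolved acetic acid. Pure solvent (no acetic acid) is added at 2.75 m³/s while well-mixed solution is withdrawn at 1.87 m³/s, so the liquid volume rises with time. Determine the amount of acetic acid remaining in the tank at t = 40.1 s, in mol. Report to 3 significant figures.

Total volume: dV/dt = Q_in − Q_out = 0.88000 m³/s, so V(t) = 21.5 + 0.88000 t and V(40.1) = 56.788 m³.
Species balance (pure solvent in): dm/dt = −Q_out · m/V(t).
Separate: dm/m = −Q_out dt/V(t) ⇒ ln(m/m₀) = −(Q_out/(Q_in−Q_out)) ln(V/V₀).
m = m₀ (V₀/V)^(Q_out/(Q_in−Q_out)) = 75.9 × (21.5/56.788)^(2.1250) = 9.6356 mol.

9.64 mol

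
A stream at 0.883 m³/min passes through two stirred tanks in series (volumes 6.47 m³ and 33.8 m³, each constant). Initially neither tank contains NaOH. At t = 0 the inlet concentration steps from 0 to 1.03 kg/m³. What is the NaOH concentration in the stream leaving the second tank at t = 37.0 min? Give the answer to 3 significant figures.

Time constants: τᵢ = Vᵢ/Q for each well-mixed tank.
τ₁ = 6.47/0.883 = 7.3273 min; τ₂ = 33.8/0.883 = 38.279 min.
Solving the cascade with C₁(0)=C₂(0)=0 gives C₂(t) = C_in[1 − (τ₁ e^(−t/τ₁) − τ₂ e^(−t/τ₂))/(τ₁ − τ₂)].
At t = 37.0: e^(−t/τ₁) = 0.0064118, e^(−t/τ₂) = 0.38038.
C₂ = 1.03·[1 − (7.3273·0.0064118 − 38.279·0.38038)/(-30.951)] = 1.03·0.53109 = 0.54703 kg/m³.

0.547 kg/m³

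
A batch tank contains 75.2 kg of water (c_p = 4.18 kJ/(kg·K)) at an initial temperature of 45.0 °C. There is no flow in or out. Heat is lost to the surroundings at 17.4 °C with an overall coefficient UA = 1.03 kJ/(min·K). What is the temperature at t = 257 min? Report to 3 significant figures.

29.3 °C

M c_p dT/dt = −UA(T − T_amb).
dT/dt = (T_ss − T)/τ with T_ss = T_amb = 17.400 °C, τ = M c_p/UA = 75.2·4.18/1.03 = 305.18 min.
Integrating: T(t) = T_ss + (T₀ − T_ss) e^(−t/τ).
T(257) = 17.400 + (27.600)·0.43079 = 29.290 °C.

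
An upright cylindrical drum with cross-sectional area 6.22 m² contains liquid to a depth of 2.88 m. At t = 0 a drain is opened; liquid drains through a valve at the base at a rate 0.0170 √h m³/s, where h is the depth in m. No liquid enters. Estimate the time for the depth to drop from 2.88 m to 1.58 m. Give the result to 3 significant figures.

322 s

Accumulation of liquid (constant cross-section A): A dh/dt = −0.0170 √h.
This is separable: 2 d(√h)/dt = −0.0170/A, so √h = √h₀ − (0.0170/(2A)) t.
t = 2A(√h₀ − √h)/0.0170 = 2·6.22·(√2.88 − √1.58)/0.0170
  = 12.440 × (1.6971 − 1.2570) / 0.0170 = 322.03 s.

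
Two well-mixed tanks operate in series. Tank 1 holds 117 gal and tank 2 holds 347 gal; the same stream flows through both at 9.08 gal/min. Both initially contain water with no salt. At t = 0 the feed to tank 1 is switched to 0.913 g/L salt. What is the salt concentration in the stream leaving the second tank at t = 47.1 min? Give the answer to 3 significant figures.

Time constants: τᵢ = Vᵢ/Q for each well-mixed tank.
τ₁ = 117/9.08 = 12.885 min; τ₂ = 347/9.08 = 38.216 min.
Tank 1: C₁ = C_in(1 − e^(−t/τ₁)). Tank 2 (τ₁ ≠ τ₂): C₂ = C_in[1 − (τ₁ e^(−t/τ₁) − τ₂ e^(−t/τ₂))/(τ₁ − τ₂)].
At t = 47.1: e^(−t/τ₁) = 0.025854, e^(−t/τ₂) = 0.29157.
C₂ = 0.913·[1 − (12.885·0.025854 − 38.216·0.29157)/(-25.330)] = 0.913·0.57326 = 0.52339 g/L.

0.523 g/L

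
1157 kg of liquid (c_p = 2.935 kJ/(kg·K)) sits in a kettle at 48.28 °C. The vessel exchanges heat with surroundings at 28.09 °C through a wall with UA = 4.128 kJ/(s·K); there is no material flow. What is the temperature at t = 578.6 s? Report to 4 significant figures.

38.08 °C

M c_p dT/dt = −UA(T − T_amb).
dT/dt = (T_ss − T)/τ with T_ss = T_amb = 28.0900 °C, τ = M c_p/UA = 1157·2.935/4.128 = 822.625 s.
This is linear first-order; T(t) = T_ss + (T₀ − T_ss) e^(−t/τ).
T(578.6) = 28.0900 + (20.1900)·0.494920 = 38.0824 °C.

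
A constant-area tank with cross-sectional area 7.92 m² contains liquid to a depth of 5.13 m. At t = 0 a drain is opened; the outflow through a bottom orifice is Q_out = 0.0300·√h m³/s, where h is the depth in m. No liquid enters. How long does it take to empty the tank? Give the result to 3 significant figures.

With no inflow, A dh/dt = −0.0300 √h.
∫ h^(−1/2) dh = −(0.0300/A) ∫ dt, giving 2√h = 2√h₀ − (0.0300/A) t.
Set h = 0: 2√h₀ = (0.0300/A) t_empty ⇒ t_empty = 2A√h₀/0.0300.
t_empty = 2·7.92·√5.13/0.0300 = 15.840·2.2650/0.0300 = 1195.9 s.

1200 s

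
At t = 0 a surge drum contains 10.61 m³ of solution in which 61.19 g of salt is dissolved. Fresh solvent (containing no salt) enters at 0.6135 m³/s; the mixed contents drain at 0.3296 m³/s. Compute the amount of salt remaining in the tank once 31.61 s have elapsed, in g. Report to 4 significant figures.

Let m(t) be the amount of salt. Volume: V(t) = V₀ + (Q_in − Q_out) t = 10.61 + 0.283900 t; V(31.61) = 19.5841 m³.
Species balance (pure solvent in): dm/dt = −Q_out · m/V(t).
Separate: dm/m = −Q_out dt/V(t) ⇒ ln(m/m₀) = −(Q_out/(Q_in−Q_out)) ln(V/V₀).
m = m₀ (V₀/V)^(Q_out/(Q_in−Q_out)) = 61.19 × (10.61/19.5841)^(1.16097) = 30.0361 g.

30.04 g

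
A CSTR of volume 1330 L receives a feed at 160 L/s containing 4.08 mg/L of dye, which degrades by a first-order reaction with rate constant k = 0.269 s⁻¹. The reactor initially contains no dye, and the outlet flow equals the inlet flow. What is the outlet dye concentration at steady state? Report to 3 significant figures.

V dC/dt = Q(C_in − C) − k V C.
Steady state (dC/dt = 0): C_ss = Q C_in/(Q + kV) = C_in/(1 + kV/Q).
C_ss = 160·4.08/(160 + 0.269·1330) = 652.80/517.77 = 1.2608 mg/L.

1.26 mg/L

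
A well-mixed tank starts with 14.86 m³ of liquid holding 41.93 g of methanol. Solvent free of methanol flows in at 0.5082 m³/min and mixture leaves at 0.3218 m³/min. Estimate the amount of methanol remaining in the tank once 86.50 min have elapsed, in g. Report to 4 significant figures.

11.79 g

Total volume: dV/dt = Q_in − Q_out = 0.186400 m³/min, so V(t) = 14.86 + 0.186400 t and V(86.50) = 30.9836 m³.
Solute balance: dm/dt = 0 − Q_out C = −Q_out m/V(t).
dm/m = −Q_out dt/(V₀ + 0.186400 t); integrating gives ln(m/m₀) = −(Q_out/(Q_in−Q_out)) ln(V/V₀).
m = m₀ (V₀/V)^(Q_out/(Q_in−Q_out)) = 41.93 × (14.86/30.9836)^(1.72639) = 11.7926 g.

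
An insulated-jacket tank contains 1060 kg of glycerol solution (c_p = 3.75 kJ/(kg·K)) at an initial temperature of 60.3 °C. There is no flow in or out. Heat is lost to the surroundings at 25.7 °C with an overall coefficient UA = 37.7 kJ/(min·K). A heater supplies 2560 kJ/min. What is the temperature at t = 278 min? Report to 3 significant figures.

Energy balance: M c_p dT/dt = −UA(T − T_amb) + Q̇.
dT/dt = (T_ss − T)/τ with T_ss = T_amb + Q̇/UA = 25.7 + 2560/37.7 = 93.605 °C, τ = M c_p/UA = 1060·3.75/37.7 = 105.44 min.
Solution: T(t) = T_ss + (T₀ − T_ss) e^(−t/τ).
T(278) = 93.605 + (-33.305)·0.071602 = 91.220 °C.

91.2 °C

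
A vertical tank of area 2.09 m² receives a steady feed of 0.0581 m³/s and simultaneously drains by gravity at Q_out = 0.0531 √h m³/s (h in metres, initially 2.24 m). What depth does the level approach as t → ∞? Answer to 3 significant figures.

1.20 m

A dh/dt = Q_in − 0.0531 √h. Steady state requires inflow = outflow:
Q_in = 0.0531 √h_ss ⇒ √h_ss = 0.0581/0.0531 = 1.0942.
h_ss = 1.0942² = 1.1972 m. (Since h₀ = 2.24 m > h_ss, the level will fall toward this value.)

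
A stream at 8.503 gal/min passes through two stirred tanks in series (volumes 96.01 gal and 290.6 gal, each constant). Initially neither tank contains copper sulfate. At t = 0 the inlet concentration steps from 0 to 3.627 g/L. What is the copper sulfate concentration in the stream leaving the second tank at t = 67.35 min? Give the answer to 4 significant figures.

2.877 g/L

Each tank obeys Vᵢ dCᵢ/dt = Q(Cᵢ₋₁ − Cᵢ), so τᵢ = Vᵢ/Q.
τ₁ = 96.01/8.503 = 11.2913 min; τ₂ = 290.6/8.503 = 34.1762 min.
Tank 1: C₁ = C_in(1 − e^(−t/τ₁)). Tank 2 (τ₁ ≠ τ₂): C₂ = C_in[1 − (τ₁ e^(−t/τ₁) − τ₂ e^(−t/τ₂))/(τ₁ − τ₂)].
At t = 67.35: e^(−t/τ₁) = 0.00256765, e^(−t/τ₂) = 0.139363.
C₂ = 3.627·[1 − (11.2913·0.00256765 − 34.1762·0.139363)/(-22.8849)] = 3.627·0.793142 = 2.87673 g/L.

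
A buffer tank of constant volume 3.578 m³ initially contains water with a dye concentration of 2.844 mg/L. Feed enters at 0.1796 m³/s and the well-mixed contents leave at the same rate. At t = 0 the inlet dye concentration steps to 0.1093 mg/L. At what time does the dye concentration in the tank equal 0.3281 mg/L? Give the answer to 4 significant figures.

50.32 s

Unsteady species balance (constant V, well mixed): V dC/dt = Q(C_in − C), so τ = V/Q = 19.9220 s.
C(t) = C_in + (C₀ − C_in) e^(−t/τ). Set C = 0.3281 and solve for t:
e^(−t/τ) = (C − C_in)/(C₀ − C_in) = (0.3281 − 0.1093)/(2.844 − 0.1093) = 0.0800088
t = −τ ln(…) = 19.9220 × 2.52562 = 50.3155 s.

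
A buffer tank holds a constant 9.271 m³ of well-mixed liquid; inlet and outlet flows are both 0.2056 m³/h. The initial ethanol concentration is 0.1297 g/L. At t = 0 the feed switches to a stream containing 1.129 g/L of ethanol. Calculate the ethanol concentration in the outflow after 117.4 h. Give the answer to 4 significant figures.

1.055 g/L

Unsteady species balance (constant V, well mixed): V dC/dt = Q(C_in − C).
Rewrite as dC/dt + C/τ = C_in/τ, τ = V/Q = 45.0924 h.
C approaches C_in exponentially: C(t) = C_in + (C₀ − C_in) e^(−t/τ).
C(117.4) = 1.129 + (0.1297 − 1.129)·e^(−117.4/45.0924) = 1.129 + (-0.999300)·0.0740109 = 1.05504 g/L.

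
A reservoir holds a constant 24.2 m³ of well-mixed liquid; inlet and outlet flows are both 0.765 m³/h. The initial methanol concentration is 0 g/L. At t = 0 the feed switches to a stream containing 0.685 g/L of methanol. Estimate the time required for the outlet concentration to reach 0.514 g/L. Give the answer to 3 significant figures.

43.9 h

Species balance: V dC/dt = Q(C_in − C) ⇒ τ = V/Q = 31.634 h.
C(t) = C_in + (C₀ − C_in) e^(−t/τ). Set C = 0.514 and solve for t:
e^(−t/τ) = (C − C_in)/(C₀ − C_in) = (0.514 − 0.685)/(0 − 0.685) = 0.24964
t = −τ ln(…) = 31.634 × 1.3878 = 43.900 h.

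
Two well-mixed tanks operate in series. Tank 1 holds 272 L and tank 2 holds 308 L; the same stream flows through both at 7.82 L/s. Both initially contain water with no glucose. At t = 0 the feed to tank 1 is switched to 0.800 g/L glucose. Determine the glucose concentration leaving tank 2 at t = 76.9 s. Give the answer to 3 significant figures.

0.491 g/L

Time constants: τᵢ = Vᵢ/Q for each well-mixed tank.
τ₁ = 272/7.82 = 34.783 s; τ₂ = 308/7.82 = 39.386 s.
Tank 1: C₁ = C_in(1 − e^(−t/τ₁)). Tank 2 (τ₁ ≠ τ₂): C₂ = C_in[1 − (τ₁ e^(−t/τ₁) − τ₂ e^(−t/τ₂))/(τ₁ − τ₂)].
At t = 76.9: e^(−t/τ₁) = 0.10960, e^(−t/τ₂) = 0.14192.
C₂ = 0.800·[1 − (34.783·0.10960 − 39.386·0.14192)/(-4.6036)] = 0.800·0.61388 = 0.49111 g/L.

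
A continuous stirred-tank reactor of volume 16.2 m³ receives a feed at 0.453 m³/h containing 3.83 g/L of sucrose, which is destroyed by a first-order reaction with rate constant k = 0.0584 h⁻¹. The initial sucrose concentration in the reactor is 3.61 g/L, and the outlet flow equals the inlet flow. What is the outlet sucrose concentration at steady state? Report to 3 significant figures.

Species balance: V dC/dt = Q C_in − Q C − k V C.
At steady state: 0 = Q C_in − (Q + kV) C_ss, so C_ss = Q C_in/(Q + kV).
C_ss = 0.453·3.83/(0.453 + 0.0584·16.2) = 1.7350/1.3991 = 1.2401 g/L.

1.24 g/L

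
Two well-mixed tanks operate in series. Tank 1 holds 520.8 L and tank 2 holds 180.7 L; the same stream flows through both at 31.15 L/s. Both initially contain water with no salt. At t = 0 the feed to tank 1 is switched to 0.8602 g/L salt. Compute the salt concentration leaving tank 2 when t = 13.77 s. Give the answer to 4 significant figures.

0.3247 g/L

Time constants: τᵢ = Vᵢ/Q for each well-mixed tank.
τ₁ = 520.8/31.15 = 16.7191 s; τ₂ = 180.7/31.15 = 5.80096 s.
Solving the cascade with C₁(0)=C₂(0)=0 gives C₂(t) = C_in[1 − (τ₁ e^(−t/τ₁) − τ₂ e^(−t/τ₂))/(τ₁ − τ₂)].
At t = 13.77: e^(−t/τ₁) = 0.438845, e^(−t/τ₂) = 0.0931314.
C₂ = 0.8602·[1 − (16.7191·0.438845 − 5.80096·0.0931314)/(10.9181)] = 0.8602·0.377472 = 0.324702 g/L.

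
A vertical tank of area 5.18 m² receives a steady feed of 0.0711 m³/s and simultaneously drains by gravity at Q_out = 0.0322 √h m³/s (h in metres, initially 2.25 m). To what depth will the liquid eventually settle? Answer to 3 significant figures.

Level balance: A dh/dt = 0.0711 − 0.0322 √h. Setting dh/dt = 0:
Q_in = 0.0322 √h_ss ⇒ √h_ss = 0.0711/0.0322 = 2.2081.
h_ss = 2.2081² = 4.8756 m. (Since h₀ = 2.25 m < h_ss, the level will rise toward this value.)

4.88 m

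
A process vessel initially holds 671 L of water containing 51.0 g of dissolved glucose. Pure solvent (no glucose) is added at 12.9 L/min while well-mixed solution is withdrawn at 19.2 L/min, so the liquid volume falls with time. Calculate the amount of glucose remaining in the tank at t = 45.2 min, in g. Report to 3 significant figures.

9.47 g

Let m(t) be the amount of glucose. Volume: V(t) = V₀ + (Q_in − Q_out) t = 671 − 6.3000 t; V(45.2) = 386.24 L.
Species balance (pure solvent in): dm/dt = −Q_out · m/V(t).
dm/m = −Q_out dt/(V₀ − 6.3000 t); integrating gives ln(m/m₀) = −(Q_out/(Q_in−Q_out)) ln(V/V₀).
m = m₀ (V₀/V)^(Q_out/(Q_in−Q_out)) = 51.0 × (671/386.24)^(-3.0476) = 9.4744 g.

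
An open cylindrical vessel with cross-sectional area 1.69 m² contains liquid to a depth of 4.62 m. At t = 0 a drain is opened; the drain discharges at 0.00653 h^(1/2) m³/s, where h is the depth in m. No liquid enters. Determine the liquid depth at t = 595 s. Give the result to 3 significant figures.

1.00 m

With no inflow, A dh/dt = −0.00653 √h.
Separate and integrate: 2(√h − √h₀) = −(0.00653/A) t.
√h = √4.62 − 0.00653·595/(2·1.69) = 2.1494 − 1.1495 = 0.99991.
h = 0.99991² = 0.99981 m.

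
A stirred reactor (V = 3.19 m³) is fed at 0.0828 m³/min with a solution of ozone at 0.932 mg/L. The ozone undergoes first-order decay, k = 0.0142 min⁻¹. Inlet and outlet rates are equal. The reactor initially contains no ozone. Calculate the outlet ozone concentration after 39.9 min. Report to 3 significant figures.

Species balance: V dC/dt = Q C_in − Q C − k V C.
dC/dt = (Q/V) C_in − (Q/V + k) C; effective rate a = Q/V + k = 0.025956 + 0.0142 = 0.040156 min⁻¹.
C_ss = Q C_in/(Q + kV) = 0.60243 mg/L; C(t) = C_ss + (C₀ − C_ss) e^(−a t).
C(39.9) = 0.60243 + (-0.60243)·e^(−0.040156·39.9) = 0.60243 + (-0.60243)·0.20145 = 0.48107 mg/L.

0.481 mg/L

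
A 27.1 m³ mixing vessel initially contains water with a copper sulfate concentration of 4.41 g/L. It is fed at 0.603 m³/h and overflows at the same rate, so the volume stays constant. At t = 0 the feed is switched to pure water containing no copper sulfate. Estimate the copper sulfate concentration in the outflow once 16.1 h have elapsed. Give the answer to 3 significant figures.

3.08 g/L

Mass balance on the solute (V constant): V dC/dt = Q(C_in − C).
So dC/dt = (C_in − C)/τ with τ = V/Q = 27.1/0.603 = 44.942 h.
Solution: C(t) = C_in + (C₀ − C_in) e^(−t/τ).
C(16.1) = 0 + (4.41 − 0)·e^(−16.1/44.942) = 0 + (4.4100)·0.69891 = 3.0822 g/L.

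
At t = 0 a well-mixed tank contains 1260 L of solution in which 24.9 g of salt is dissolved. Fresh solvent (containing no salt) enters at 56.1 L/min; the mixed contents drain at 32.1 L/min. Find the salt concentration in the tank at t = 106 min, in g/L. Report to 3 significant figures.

0.00149 g/L

Total volume: dV/dt = Q_in − Q_out = 24.000 L/min, so V(t) = 1260 + 24.000 t and V(106) = 3804.0 L.
Solute balance: dm/dt = 0 − Q_out C = −Q_out m/V(t).
dm/m = −Q_out dt/(V₀ + 24.000 t); integrating gives ln(m/m₀) = −(Q_out/(Q_in−Q_out)) ln(V/V₀).
m = m₀ (V₀/V)^(Q_out/(Q_in−Q_out)) = 24.9 × (1260/3804.0)^(1.3375) = 5.6803 g.
C = m/V = 5.6803/3804.0 = 0.0014933 g/L.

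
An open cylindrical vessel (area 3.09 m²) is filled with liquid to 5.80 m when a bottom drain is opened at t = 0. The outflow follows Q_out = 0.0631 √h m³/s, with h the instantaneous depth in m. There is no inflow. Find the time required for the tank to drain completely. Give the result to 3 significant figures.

A dh/dt = −Q_out = −0.0631 √h.
Separate and integrate: 2(√h − √h₀) = −(0.0631/A) t.
Set h = 0: 2√h₀ = (0.0631/A) t_empty ⇒ t_empty = 2A√h₀/0.0631.
t_empty = 2·3.09·√5.80/0.0631 = 6.1800·2.4083/0.0631 = 235.87 s.

236 s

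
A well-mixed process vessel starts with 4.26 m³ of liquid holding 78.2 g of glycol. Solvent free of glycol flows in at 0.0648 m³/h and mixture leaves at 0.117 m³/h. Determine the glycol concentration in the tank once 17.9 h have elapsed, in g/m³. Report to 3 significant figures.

13.5 g/m³

Let m(t) be the amount of glycol. Volume: V(t) = V₀ + (Q_in − Q_out) t = 4.26 − 0.052200 t; V(17.9) = 3.3256 m³.
No glycol enters, so dm/dt = −Q_out · (m/V).
Separate: dm/m = −Q_out dt/V(t) ⇒ ln(m/m₀) = −(Q_out/(Q_in−Q_out)) ln(V/V₀).
m = m₀ (V₀/V)^(Q_out/(Q_in−Q_out)) = 78.2 × (4.26/3.3256)^(-2.2414) = 44.893 g.
C = m/V = 44.893/3.3256 = 13.499 g/m³.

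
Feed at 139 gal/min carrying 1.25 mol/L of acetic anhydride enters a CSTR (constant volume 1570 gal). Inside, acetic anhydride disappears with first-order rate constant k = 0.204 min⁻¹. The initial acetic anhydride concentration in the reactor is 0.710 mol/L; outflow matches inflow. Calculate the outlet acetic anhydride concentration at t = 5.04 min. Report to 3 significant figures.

Species balance: V dC/dt = Q C_in − Q C − k V C.
This is linear with rate a = Q/V + k = 0.29254 min⁻¹.
C_ss = Q C_in/(Q + kV) = 0.37831 mol/L; C(t) = C_ss + (C₀ − C_ss) e^(−a t).
C(5.04) = 0.37831 + (0.33169)·e^(−0.29254·5.04) = 0.37831 + (0.33169)·0.22892 = 0.45424 mol/L.

0.454 mol/L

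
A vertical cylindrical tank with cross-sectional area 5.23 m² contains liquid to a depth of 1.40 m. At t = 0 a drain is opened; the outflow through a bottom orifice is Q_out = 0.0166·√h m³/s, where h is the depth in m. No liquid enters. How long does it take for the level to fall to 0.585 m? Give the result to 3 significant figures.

A dh/dt = −Q_out = −0.0166 √h.
Separate and integrate: 2(√h − √h₀) = −(0.0166/A) t.
t = 2A(√h₀ − √h)/0.0166 = 2·5.23·(√1.40 − √0.585)/0.0166
  = 10.460 × (1.1832 − 0.76485) / 0.0166 = 263.62 s.

264 s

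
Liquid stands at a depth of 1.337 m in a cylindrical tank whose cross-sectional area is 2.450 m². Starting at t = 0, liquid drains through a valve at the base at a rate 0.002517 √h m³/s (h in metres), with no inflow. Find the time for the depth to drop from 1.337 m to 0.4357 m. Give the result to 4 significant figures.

966.0 s

Accumulation of liquid (constant cross-section A): A dh/dt = −0.002517 √h.
This is separable: 2 d(√h)/dt = −0.002517/A, so √h = √h₀ − (0.002517/(2A)) t.
t = 2A(√h₀ − √h)/0.002517 = 2·2.450·(√1.337 − √0.4357)/0.002517
  = 4.90000 × (1.15629 − 0.660076) / 0.002517 = 966.006 s.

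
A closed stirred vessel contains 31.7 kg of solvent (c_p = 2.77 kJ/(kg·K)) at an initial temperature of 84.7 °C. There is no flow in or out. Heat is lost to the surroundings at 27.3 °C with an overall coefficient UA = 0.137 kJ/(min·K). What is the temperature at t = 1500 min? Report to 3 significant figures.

32.8 °C

First-law balance (no shaft work): M c_p dT/dt = −UA(T − T_amb).
dT/dt = (T_ss − T)/τ with T_ss = T_amb = 27.300 °C, τ = M c_p/UA = 31.7·2.77/0.137 = 640.94 min.
This is linear first-order; T(t) = T_ss + (T₀ − T_ss) e^(−t/τ).
T(1500) = 27.300 + (57.400)·0.096298 = 32.828 °C.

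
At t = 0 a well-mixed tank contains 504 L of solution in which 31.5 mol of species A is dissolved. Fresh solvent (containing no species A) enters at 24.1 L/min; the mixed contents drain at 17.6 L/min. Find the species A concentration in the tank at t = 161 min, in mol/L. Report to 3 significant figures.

0.000969 mol/L

Let m(t) be the amount of species A. Volume: V(t) = V₀ + (Q_in − Q_out) t = 504 + 6.5000 t; V(161) = 1550.5 L.
Solute balance: dm/dt = 0 − Q_out C = −Q_out m/V(t).
Separate: dm/m = −Q_out dt/V(t) ⇒ ln(m/m₀) = −(Q_out/(Q_in−Q_out)) ln(V/V₀).
m = m₀ (V₀/V)^(Q_out/(Q_in−Q_out)) = 31.5 × (504/1550.5)^(2.7077) = 1.5026 mol.
C = m/V = 1.5026/1550.5 = 0.00096911 mol/L.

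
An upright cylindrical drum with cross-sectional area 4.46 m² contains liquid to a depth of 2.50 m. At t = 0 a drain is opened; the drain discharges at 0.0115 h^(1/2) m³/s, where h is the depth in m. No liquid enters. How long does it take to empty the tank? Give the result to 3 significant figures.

1230 s

With no inflow, A dh/dt = −0.0115 √h.
∫ h^(−1/2) dh = −(0.0115/A) ∫ dt, giving 2√h = 2√h₀ − (0.0115/A) t.
Set h = 0: 2√h₀ = (0.0115/A) t_empty ⇒ t_empty = 2A√h₀/0.0115.
t_empty = 2·4.46·√2.50/0.0115 = 8.9200·1.5811/0.0115 = 1226.4 s.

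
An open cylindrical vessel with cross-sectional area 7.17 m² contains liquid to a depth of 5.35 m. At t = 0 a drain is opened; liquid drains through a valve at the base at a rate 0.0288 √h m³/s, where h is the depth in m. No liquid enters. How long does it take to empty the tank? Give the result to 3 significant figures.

With no inflow, A dh/dt = −0.0288 √h.
This is separable: 2 d(√h)/dt = −0.0288/A, so √h = √h₀ − (0.0288/(2A)) t.
Tank is empty when √h = 0: t_empty = 2A√h₀/0.0288.
t_empty = 2·7.17·√5.35/0.0288 = 14.340·2.3130/0.0288 = 1151.7 s.

1150 s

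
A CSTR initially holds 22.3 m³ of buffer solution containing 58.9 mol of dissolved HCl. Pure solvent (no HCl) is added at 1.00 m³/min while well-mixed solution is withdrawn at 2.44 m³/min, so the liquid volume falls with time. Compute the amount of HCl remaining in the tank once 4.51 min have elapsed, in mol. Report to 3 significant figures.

Total volume: dV/dt = Q_in − Q_out = -1.4400 m³/min, so V(t) = 22.3 − 1.4400 t and V(4.51) = 15.806 m³.
Solute balance: dm/dt = 0 − Q_out C = −Q_out m/V(t).
dm/m = −Q_out dt/(V₀ − 1.4400 t); integrating gives ln(m/m₀) = −(Q_out/(Q_in−Q_out)) ln(V/V₀).
m = m₀ (V₀/V)^(Q_out/(Q_in−Q_out)) = 58.9 × (22.3/15.806)^(-1.6944) = 32.870 mol.

32.9 mol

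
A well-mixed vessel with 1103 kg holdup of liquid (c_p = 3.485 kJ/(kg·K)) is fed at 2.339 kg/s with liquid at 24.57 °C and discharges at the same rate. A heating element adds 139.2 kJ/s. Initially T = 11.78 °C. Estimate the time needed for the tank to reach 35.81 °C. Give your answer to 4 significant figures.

769.9 s

M c_p dT/dt = ṁ c_p (T_in − T) + Q̇.
τ = M/ṁ = 471.569 s; T_ss = T_in + Q̇/(ṁ c_p) = 41.6468 °C.
T(t) = T_ss + (T₀ − T_ss) e^(−t/τ). Set T = 35.81:
e^(−t/τ) = (35.81 − 41.6468)/(11.78 − 41.6468) = 0.195427
t = −471.569 · ln(0.195427) = 769.868 s.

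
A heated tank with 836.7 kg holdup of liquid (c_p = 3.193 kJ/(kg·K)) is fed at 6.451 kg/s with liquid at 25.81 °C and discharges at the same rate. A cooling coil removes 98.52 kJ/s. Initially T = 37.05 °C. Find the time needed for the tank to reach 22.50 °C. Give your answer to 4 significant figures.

M c_p dT/dt = ṁ c_p (T_in − T) − Q̇.
τ = M/ṁ = 129.701 s; T_ss = T_in − Q̇/(ṁ c_p) = 21.0270 °C.
T(t) = T_ss + (T₀ − T_ss) e^(−t/τ). Set T = 22.50:
e^(−t/τ) = (22.50 − 21.0270)/(37.05 − 21.0270) = 0.0919291
t = −129.701 · ln(0.0919291) = 309.562 s.

309.6 s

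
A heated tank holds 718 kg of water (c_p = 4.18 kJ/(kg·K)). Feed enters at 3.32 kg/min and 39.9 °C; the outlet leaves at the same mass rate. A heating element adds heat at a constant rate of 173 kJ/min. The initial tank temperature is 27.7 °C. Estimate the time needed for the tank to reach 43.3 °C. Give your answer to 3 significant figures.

M c_p dT/dt = ṁ c_p (T_in − T) + Q̇.
τ = M/ṁ = 216.27 min; T_ss = T_in + Q̇/(ṁ c_p) = 52.366 °C.
T(t) = T_ss + (T₀ − T_ss) e^(−t/τ). Set T = 43.3:
e^(−t/τ) = (43.3 − 52.366)/(27.7 − 52.366) = 0.36755
t = −216.27 · ln(0.36755) = 216.46 min.

216 min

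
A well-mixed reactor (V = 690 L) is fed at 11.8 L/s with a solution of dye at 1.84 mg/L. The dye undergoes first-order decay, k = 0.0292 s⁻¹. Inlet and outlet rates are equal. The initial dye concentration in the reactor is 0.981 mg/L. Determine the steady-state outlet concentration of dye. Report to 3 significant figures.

Species balance: V dC/dt = Q C_in − Q C − k V C.
At steady state: 0 = Q C_in − (Q + kV) C_ss, so C_ss = Q C_in/(Q + kV).
C_ss = 11.8·1.84/(11.8 + 0.0292·690) = 21.712/31.948 = 0.67960 mg/L.

0.680 mg/L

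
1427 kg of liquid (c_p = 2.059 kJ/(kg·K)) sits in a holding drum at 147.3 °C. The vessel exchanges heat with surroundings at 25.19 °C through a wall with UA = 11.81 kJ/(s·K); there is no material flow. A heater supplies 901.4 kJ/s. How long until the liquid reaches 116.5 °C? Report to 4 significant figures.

277.9 s

Lumped-capacitance energy balance: M c_p dT/dt = UA(T_amb − T) + Q̇.
τ = M c_p/UA = 248.789 s; T_ss = T_amb + Q̇/UA = 25.19 + 901.4/11.81 = 101.515 °C.
T(t) = T_ss + (T₀ − T_ss)e^(−t/τ); set T = 116.5:
t = −τ ln[(T − T_ss)/(T₀ − T_ss)] = −248.789 · ln(0.327288) = 277.875 s.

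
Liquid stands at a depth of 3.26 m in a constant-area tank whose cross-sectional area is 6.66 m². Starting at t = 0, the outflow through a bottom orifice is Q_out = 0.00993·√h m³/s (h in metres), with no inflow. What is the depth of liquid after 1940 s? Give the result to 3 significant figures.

A dh/dt = −Q_out = −0.00993 √h.
This is separable: 2 d(√h)/dt = −0.00993/A, so √h = √h₀ − (0.00993/(2A)) t.
√h = √3.26 − 0.00993·1940/(2·6.66) = 1.8055 − 1.4463 = 0.35929.
h = 0.35929² = 0.12909 m.

0.129 m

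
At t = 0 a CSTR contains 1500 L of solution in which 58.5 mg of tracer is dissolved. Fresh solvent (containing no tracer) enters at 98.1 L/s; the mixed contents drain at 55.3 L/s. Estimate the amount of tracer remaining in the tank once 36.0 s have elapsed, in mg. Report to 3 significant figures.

Let m(t) be the amount of tracer. Volume: V(t) = V₀ + (Q_in − Q_out) t = 1500 + 42.800 t; V(36.0) = 3040.8 L.
Solute balance: dm/dt = 0 − Q_out C = −Q_out m/V(t).
dm/m = −Q_out dt/(V₀ + 42.800 t); integrating gives ln(m/m₀) = −(Q_out/(Q_in−Q_out)) ln(V/V₀).
m = m₀ (V₀/V)^(Q_out/(Q_in−Q_out)) = 58.5 × (1500/3040.8)^(1.2921) = 23.476 mg.

23.5 mg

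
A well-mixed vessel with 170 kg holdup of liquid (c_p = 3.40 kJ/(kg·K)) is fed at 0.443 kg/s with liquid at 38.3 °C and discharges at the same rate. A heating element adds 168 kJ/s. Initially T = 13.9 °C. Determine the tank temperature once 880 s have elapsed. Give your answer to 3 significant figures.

Energy balance: M c_p dT/dt = ṁ c_p (T_in − T) + 168.
τ = M/ṁ = 383.75 s; T_ss = T_in + Q̇/(ṁ c_p) = 38.3 + 168/(0.443·3.40) = 149.84 °C.
This is linear first-order; T(t) = T_ss + (T₀ − T_ss) e^(−t/τ).
T(880) = 149.84 + (-135.94)·e^(−880/383.75) = 149.84 + (-135.94)·0.10095 = 136.12 °C.

136 °C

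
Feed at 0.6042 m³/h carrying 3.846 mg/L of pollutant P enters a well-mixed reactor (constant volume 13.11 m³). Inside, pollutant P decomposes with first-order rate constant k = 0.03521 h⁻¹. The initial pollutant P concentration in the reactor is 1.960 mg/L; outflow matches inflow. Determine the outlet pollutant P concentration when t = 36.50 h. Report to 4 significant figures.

2.169 mg/L

V dC/dt = Q(C_in − C) − k V C.
dC/dt = (Q/V) C_in − (Q/V + k) C; effective rate a = Q/V + k = 0.0460870 + 0.03521 = 0.0812970 h⁻¹.
C_ss = Q C_in/(Q + kV) = 2.18028 mg/L; C(t) = C_ss + (C₀ − C_ss) e^(−a t).
C(36.50) = 2.18028 + (-0.220284)·e^(−0.0812970·36.50) = 2.18028 + (-0.220284)·0.0514400 = 2.16895 mg/L.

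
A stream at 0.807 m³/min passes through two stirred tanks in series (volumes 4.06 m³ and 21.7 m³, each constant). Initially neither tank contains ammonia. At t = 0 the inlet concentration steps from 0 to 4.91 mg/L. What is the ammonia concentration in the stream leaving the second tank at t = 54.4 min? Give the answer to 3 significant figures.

4.11 mg/L

Time constants: τᵢ = Vᵢ/Q for each well-mixed tank.
τ₁ = 4.06/0.807 = 5.0310 min; τ₂ = 21.7/0.807 = 26.890 min.
Solving the cascade with C₁(0)=C₂(0)=0 gives C₂(t) = C_in[1 − (τ₁ e^(−t/τ₁) − τ₂ e^(−t/τ₂))/(τ₁ − τ₂)].
At t = 54.4: e^(−t/τ₁) = 2.0136e-05, e^(−t/τ₂) = 0.13225.
C₂ = 4.91·[1 − (5.0310·2.0136e-05 − 26.890·0.13225)/(-21.859)] = 4.91·0.83732 = 4.1112 mg/L.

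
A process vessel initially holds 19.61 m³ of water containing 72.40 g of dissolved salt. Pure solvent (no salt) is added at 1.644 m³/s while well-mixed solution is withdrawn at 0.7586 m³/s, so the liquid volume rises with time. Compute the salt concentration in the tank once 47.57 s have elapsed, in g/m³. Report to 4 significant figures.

0.4391 g/m³

Total volume: dV/dt = Q_in − Q_out = 0.885400 m³/s, so V(t) = 19.61 + 0.885400 t and V(47.57) = 61.7285 m³.
Solute balance: dm/dt = 0 − Q_out C = −Q_out m/V(t).
dm/m = −Q_out dt/(V₀ + 0.885400 t); integrating gives ln(m/m₀) = −(Q_out/(Q_in−Q_out)) ln(V/V₀).
m = m₀ (V₀/V)^(Q_out/(Q_in−Q_out)) = 72.40 × (19.61/61.7285)^(0.856788) = 27.1051 g.
C = m/V = 27.1051/61.7285 = 0.439102 g/m³.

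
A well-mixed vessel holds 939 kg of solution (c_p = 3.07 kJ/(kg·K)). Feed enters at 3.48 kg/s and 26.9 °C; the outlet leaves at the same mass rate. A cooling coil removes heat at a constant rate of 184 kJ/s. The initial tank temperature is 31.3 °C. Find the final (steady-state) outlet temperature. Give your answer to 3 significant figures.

9.68 °C

M c_p dT/dt = ṁ c_p (T_in − T) − Q̇.
At steady state dT/dt = 0 ⇒ T_ss = T_in − Q̇/(ṁ c_p) = 26.9 − 184/(3.48·3.07) = 9.6773 °C.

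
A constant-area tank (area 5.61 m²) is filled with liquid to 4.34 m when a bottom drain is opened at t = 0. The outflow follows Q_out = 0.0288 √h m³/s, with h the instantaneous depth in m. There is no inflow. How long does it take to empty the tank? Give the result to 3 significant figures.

Mass balance (ρ constant): A dh/dt = −0.0288 √h.
This is separable: 2 d(√h)/dt = −0.0288/A, so √h = √h₀ − (0.0288/(2A)) t.
Set h = 0: 2√h₀ = (0.0288/A) t_empty ⇒ t_empty = 2A√h₀/0.0288.
t_empty = 2·5.61·√4.34/0.0288 = 11.220·2.0833/0.0288 = 811.61 s.

812 s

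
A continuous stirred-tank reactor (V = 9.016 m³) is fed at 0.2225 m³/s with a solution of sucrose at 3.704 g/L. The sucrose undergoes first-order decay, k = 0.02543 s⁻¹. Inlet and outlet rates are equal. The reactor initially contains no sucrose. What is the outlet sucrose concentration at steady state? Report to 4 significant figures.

1.824 g/L

Species balance: V dC/dt = Q C_in − Q C − k V C.
Steady state (dC/dt = 0): C_ss = Q C_in/(Q + kV) = C_in/(1 + kV/Q).
C_ss = 0.2225·3.704/(0.2225 + 0.02543·9.016) = 0.824140/0.451777 = 1.82422 g/L.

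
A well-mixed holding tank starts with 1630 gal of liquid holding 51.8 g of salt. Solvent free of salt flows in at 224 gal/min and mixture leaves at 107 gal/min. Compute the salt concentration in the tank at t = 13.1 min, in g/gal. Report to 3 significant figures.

Let m(t) be the amount of salt. Volume: V(t) = V₀ + (Q_in − Q_out) t = 1630 + 117.00 t; V(13.1) = 3162.7 gal.
No salt enters, so dm/dt = −Q_out · (m/V).
Separate: dm/m = −Q_out dt/V(t) ⇒ ln(m/m₀) = −(Q_out/(Q_in−Q_out)) ln(V/V₀).
m = m₀ (V₀/V)^(Q_out/(Q_in−Q_out)) = 51.8 × (1630/3162.7)^(0.91453) = 28.253 g.
C = m/V = 28.253/3162.7 = 0.0089332 g/gal.

0.00893 g/gal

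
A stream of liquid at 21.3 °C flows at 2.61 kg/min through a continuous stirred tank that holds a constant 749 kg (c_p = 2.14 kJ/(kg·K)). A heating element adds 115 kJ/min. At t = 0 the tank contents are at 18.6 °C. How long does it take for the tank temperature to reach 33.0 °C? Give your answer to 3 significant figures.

276 min

M c_p dT/dt = ṁ c_p (T_in − T) + Q̇.
τ = M/ṁ = 286.97 min; T_ss = T_in + Q̇/(ṁ c_p) = 41.889 °C.
T(t) = T_ss + (T₀ − T_ss) e^(−t/τ). Set T = 33.0:
e^(−t/τ) = (33.0 − 41.889)/(18.6 − 41.889) = 0.38169
t = −286.97 · ln(0.38169) = 276.40 min.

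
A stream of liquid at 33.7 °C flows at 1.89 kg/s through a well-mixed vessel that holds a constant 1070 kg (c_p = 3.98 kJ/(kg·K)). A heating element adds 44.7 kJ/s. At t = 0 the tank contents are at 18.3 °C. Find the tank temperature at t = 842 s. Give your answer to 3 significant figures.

34.8 °C

First-law balance (no shaft work): M c_p dT/dt = ṁ c_p (T_in − T) + 44.7.
τ = M/ṁ = 566.14 s; T_ss = T_in + Q̇/(ṁ c_p) = 33.7 + 44.7/(1.89·3.98) = 39.642 °C.
Integrating: T(t) = T_ss + (T₀ − T_ss) e^(−t/τ).
T(842) = 39.642 + (-21.342)·e^(−842/566.14) = 39.642 + (-21.342)·0.22599 = 34.819 °C.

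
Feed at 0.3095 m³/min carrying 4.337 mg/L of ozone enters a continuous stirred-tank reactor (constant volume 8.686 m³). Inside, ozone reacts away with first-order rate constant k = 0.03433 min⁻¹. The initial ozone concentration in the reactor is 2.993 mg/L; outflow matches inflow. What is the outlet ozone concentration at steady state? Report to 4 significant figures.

2.209 mg/L

Species balance: V dC/dt = Q C_in − Q C − k V C.
Steady state (dC/dt = 0): C_ss = Q C_in/(Q + kV) = C_in/(1 + kV/Q).
C_ss = 0.3095·4.337/(0.3095 + 0.03433·8.686) = 1.34230/0.607690 = 2.20886 mg/L.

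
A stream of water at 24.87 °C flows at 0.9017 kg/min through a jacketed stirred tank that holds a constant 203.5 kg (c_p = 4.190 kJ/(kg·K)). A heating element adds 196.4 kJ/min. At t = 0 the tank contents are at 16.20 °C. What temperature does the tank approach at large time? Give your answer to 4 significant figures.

M c_p dT/dt = ṁ c_p (T_in − T) + Q̇.
At steady state dT/dt = 0 ⇒ T_ss = T_in + Q̇/(ṁ c_p) = 24.87 + 196.4/(0.9017·4.190) = 76.8535 °C.

76.85 °C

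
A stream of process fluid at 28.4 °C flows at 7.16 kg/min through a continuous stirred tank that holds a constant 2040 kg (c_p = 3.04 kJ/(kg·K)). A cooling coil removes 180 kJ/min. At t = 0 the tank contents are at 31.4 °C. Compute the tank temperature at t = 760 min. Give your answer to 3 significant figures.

20.9 °C

M c_p dT/dt = ṁ c_p (T_in − T) − Q̇.
Rearrange: dT/dt = (T_ss − T)/τ with τ = M/ṁ = 284.92 min and T_ss = T_in − Q̇/(ṁ c_p) = 20.130 °C.
Integrating: T(t) = T_ss + (T₀ − T_ss) e^(−t/τ).
T(760) = 20.130 + (11.270)·e^(−760/284.92) = 20.130 + (11.270)·0.069429 = 20.913 °C.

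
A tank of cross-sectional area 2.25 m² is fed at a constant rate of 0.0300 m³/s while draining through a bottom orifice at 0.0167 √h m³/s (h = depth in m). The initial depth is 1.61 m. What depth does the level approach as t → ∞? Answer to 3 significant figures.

Level balance: A dh/dt = 0.0300 − 0.0167 √h. Setting dh/dt = 0:
Q_in = 0.0167 √h_ss ⇒ √h_ss = 0.0300/0.0167 = 1.7964.
h_ss = 1.7964² = 3.2271 m. (Since h₀ = 1.61 m < h_ss, the level will rise toward this value.)

3.23 m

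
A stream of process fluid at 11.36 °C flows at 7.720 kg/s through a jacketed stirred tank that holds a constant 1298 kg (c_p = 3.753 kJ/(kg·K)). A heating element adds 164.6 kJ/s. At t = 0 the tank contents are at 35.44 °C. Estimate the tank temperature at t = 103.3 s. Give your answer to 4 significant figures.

26.99 °C

Unsteady energy balance on the tank contents: M c_p dT/dt = ṁ c_p (T_in − T) + 164.6.
Rearrange: dT/dt = (T_ss − T)/τ with τ = M/ṁ = 168.135 s and T_ss = T_in + Q̇/(ṁ c_p) = 17.0411 °C.
This is linear first-order; T(t) = T_ss + (T₀ − T_ss) e^(−t/τ).
T(103.3) = 17.0411 + (18.3989)·e^(−103.3/168.135) = 17.0411 + (18.3989)·0.540972 = 26.9944 °C.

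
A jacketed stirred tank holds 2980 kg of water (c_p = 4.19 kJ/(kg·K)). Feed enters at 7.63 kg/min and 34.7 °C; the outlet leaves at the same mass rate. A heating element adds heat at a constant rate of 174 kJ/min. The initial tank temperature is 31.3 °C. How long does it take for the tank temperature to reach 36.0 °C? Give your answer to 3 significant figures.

Energy balance: M c_p dT/dt = ṁ c_p (T_in − T) + 174.
τ = M/ṁ = 390.56 min; T_ss = T_in + Q̇/(ṁ c_p) = 40.143 °C.
T(t) = T_ss + (T₀ − T_ss) e^(−t/τ). Set T = 36.0:
e^(−t/τ) = (36.0 − 40.143)/(31.3 − 40.143) = 0.46849
t = −390.56 · ln(0.46849) = 296.15 min.

296 min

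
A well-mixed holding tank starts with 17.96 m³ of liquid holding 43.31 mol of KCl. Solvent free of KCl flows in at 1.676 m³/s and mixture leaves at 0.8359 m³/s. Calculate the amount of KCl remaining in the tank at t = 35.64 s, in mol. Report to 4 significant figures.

Let m(t) be the amount of KCl. Volume: V(t) = V₀ + (Q_in − Q_out) t = 17.96 + 0.840100 t; V(35.64) = 47.9012 m³.
Species balance (pure solvent in): dm/dt = −Q_out · m/V(t).
Separate: dm/m = −Q_out dt/V(t) ⇒ ln(m/m₀) = −(Q_out/(Q_in−Q_out)) ln(V/V₀).
m = m₀ (V₀/V)^(Q_out/(Q_in−Q_out)) = 43.31 × (17.96/47.9012)^(0.995001) = 16.3184 mol.

16.32 mol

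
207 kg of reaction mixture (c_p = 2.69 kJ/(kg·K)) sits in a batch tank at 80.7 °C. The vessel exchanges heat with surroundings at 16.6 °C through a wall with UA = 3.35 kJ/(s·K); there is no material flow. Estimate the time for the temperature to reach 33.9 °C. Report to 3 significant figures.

218 s

Lumped-capacitance energy balance: M c_p dT/dt = UA(T_amb − T).
τ = M c_p/UA = 166.22 s; T_ss = T_amb = 16.600 °C.
T(t) = T_ss + (T₀ − T_ss)e^(−t/τ); set T = 33.9:
t = −τ ln[(T − T_ss)/(T₀ − T_ss)] = −166.22 · ln(0.26989) = 217.70 s.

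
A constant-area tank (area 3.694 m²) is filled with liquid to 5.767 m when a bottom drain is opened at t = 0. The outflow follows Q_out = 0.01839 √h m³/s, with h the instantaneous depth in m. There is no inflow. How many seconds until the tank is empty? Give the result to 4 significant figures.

With no inflow, A dh/dt = −0.01839 √h.
Separate and integrate: 2(√h − √h₀) = −(0.01839/A) t.
Set h = 0: 2√h₀ = (0.01839/A) t_empty ⇒ t_empty = 2A√h₀/0.01839.
t_empty = 2·3.694·√5.767/0.01839 = 7.38800·2.40146/0.01839 = 964.762 s.

964.8 s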